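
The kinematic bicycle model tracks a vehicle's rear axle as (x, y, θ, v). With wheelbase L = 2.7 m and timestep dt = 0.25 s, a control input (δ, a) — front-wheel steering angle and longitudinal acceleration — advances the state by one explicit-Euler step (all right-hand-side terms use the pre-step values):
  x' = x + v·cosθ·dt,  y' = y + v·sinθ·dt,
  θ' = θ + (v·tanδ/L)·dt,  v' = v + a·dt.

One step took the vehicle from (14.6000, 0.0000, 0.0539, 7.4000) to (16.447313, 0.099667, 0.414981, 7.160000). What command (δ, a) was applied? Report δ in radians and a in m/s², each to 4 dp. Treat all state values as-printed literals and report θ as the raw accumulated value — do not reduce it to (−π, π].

δ = 0.4850, a = -0.9600

a = (v'−v)/dt = (-0.240000)/0.25 = -0.9600
Δθ = θ'−θ = 0.361081;  (v·dt/L) = 7.4000·0.25/2.7 = 0.685185
tan δ = Δθ·L/(v·dt) = 0.526983  →  δ = 0.4850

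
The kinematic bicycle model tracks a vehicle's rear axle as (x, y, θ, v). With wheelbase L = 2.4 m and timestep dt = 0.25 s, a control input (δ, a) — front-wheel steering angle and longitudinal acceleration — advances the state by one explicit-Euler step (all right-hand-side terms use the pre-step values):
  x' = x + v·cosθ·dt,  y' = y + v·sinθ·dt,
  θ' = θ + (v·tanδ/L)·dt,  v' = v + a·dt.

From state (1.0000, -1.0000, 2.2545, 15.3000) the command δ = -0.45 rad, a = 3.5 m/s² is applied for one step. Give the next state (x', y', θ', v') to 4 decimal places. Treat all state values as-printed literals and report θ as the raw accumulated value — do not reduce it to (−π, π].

(-1.4161, 1.9653, 1.4846, 16.1750)

x' = 1.0000 + 15.3000·cos(2.2545)·0.25 = -1.4161
y' = -1.0000 + 15.3000·sin(2.2545)·0.25 = 1.9653
θ' = 2.2545 + (15.3000/2.4)·tan(-0.45)·0.25 = 1.4846
v' = 15.3000 + 3.5000·0.25 = 16.1750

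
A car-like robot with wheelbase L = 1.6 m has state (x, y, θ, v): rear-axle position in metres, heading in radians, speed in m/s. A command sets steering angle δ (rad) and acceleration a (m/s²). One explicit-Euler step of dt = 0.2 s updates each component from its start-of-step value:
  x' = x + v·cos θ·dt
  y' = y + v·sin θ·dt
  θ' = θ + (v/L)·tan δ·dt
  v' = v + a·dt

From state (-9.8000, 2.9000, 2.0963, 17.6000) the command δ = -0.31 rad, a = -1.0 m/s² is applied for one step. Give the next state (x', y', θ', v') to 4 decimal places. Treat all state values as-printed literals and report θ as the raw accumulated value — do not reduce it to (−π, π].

(-11.5658, 5.9451, 1.3916, 17.4000)

x' = -9.8000 + 17.6000·cos(2.0963)·0.2 = -11.5658
y' = 2.9000 + 17.6000·sin(2.0963)·0.2 = 5.9451
θ' = 2.0963 + (17.6000/1.6)·tan(-0.31)·0.2 = 1.3916
v' = 17.6000 − 1.0000·0.2 = 17.4000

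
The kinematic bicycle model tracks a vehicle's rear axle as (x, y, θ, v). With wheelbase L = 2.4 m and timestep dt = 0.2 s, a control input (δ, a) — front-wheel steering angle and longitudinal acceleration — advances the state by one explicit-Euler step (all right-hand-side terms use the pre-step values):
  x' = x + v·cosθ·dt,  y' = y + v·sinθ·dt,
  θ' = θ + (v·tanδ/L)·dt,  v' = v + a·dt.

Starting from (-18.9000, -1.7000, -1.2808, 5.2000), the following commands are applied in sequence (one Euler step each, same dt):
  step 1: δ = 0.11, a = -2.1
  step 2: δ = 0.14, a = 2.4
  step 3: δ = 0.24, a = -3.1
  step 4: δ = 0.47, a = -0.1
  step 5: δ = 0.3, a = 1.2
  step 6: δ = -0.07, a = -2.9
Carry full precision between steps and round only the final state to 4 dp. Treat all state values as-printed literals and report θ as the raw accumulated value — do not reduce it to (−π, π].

after step 1 (δ=0.11, a=-2.1): (-18.602613, -2.696575, -1.232940, 4.780000)
after step 2 (δ=0.14, a=2.4): (-18.285733, -3.598530, -1.176806, 5.260000)
after step 3 (δ=0.24, a=-3.1): (-17.881895, -4.569930, -1.069539, 4.640000)
after step 4 (δ=0.47, a=-0.1): (-17.435965, -5.383767, -0.873125, 4.620000)
after step 5 (δ=0.3, a=1.2): (-16.842355, -6.091865, -0.754031, 4.860000)
after step 6 (δ=-0.07, a=-2.9): (-16.133830, -6.757280, -0.782427, 4.280000)

(-16.1338, -6.7573, -0.7824, 4.2800)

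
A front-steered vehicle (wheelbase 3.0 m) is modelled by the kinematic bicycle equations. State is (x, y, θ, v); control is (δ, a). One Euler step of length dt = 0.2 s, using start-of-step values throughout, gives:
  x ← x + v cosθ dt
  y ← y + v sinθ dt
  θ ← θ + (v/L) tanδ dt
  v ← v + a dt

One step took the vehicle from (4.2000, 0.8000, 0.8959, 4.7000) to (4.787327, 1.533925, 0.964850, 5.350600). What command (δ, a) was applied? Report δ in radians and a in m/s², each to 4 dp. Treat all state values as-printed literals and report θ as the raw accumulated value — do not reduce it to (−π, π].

δ = 0.2166, a = 3.2530

a = (v'−v)/dt = (0.650600)/0.2 = 3.2530
Δθ = θ'−θ = 0.068950;  (v·dt/L) = 4.7000·0.2/3.0 = 0.313333
tan δ = Δθ·L/(v·dt) = 0.220053  →  δ = 0.2166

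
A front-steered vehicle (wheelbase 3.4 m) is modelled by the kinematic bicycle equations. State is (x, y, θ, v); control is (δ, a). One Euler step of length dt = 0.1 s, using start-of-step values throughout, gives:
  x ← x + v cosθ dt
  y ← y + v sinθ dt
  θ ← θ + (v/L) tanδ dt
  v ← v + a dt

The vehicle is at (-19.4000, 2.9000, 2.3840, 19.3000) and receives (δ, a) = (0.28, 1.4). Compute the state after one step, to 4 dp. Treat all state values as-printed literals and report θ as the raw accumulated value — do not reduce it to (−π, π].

(-20.8021, 4.2262, 2.5472, 19.4400)

x' = -19.4000 + 19.3000·cos(2.3840)·0.1 = -20.8021
y' = 2.9000 + 19.3000·sin(2.3840)·0.1 = 4.2262
θ' = 2.3840 + (19.3000/3.4)·tan(0.28)·0.1 = 2.5472
v' = 19.3000 + 1.4000·0.1 = 19.4400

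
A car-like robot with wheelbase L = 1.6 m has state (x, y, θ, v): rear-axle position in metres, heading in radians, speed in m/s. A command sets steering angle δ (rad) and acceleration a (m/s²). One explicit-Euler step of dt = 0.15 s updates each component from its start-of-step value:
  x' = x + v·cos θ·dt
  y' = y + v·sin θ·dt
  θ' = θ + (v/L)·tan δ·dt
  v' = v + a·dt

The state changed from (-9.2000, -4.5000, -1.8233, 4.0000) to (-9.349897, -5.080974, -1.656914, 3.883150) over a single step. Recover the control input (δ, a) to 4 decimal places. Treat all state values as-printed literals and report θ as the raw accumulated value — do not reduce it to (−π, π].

a = (v'−v)/dt = (-0.116850)/0.15 = -0.7790
Δθ = θ'−θ = 0.166386;  (v·dt/L) = 4.0000·0.15/1.6 = 0.375000
tan δ = Δθ·L/(v·dt) = 0.443696  →  δ = 0.4176

δ = 0.4176, a = -0.7790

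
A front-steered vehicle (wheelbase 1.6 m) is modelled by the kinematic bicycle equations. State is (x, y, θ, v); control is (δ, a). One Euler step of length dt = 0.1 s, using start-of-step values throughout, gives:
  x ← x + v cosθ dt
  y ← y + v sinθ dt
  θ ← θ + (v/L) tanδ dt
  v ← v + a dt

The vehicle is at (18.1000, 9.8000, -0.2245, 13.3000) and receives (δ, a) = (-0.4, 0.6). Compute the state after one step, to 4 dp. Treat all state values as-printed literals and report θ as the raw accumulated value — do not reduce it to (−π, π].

(19.3966, 9.5039, -0.5759, 13.3600)

x' = 18.1000 + 13.3000·cos(-0.2245)·0.1 = 19.3966
y' = 9.8000 + 13.3000·sin(-0.2245)·0.1 = 9.5039
θ' = -0.2245 + (13.3000/1.6)·tan(-0.4)·0.1 = -0.5759
v' = 13.3000 + 0.6000·0.1 = 13.3600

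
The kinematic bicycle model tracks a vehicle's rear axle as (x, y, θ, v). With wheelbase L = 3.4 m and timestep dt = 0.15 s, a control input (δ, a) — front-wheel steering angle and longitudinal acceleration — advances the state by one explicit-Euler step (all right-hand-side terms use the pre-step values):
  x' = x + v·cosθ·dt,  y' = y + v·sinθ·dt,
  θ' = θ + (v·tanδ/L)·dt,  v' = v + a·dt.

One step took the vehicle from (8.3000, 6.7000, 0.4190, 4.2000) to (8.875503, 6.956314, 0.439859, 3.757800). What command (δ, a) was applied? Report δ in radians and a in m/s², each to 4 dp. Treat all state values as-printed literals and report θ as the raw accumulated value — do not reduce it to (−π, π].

δ = 0.1121, a = -2.9480

a = (v'−v)/dt = (-0.442200)/0.15 = -2.9480
Δθ = θ'−θ = 0.020859;  (v·dt/L) = 4.2000·0.15/3.4 = 0.185294
tan δ = Δθ·L/(v·dt) = 0.112572  →  δ = 0.1121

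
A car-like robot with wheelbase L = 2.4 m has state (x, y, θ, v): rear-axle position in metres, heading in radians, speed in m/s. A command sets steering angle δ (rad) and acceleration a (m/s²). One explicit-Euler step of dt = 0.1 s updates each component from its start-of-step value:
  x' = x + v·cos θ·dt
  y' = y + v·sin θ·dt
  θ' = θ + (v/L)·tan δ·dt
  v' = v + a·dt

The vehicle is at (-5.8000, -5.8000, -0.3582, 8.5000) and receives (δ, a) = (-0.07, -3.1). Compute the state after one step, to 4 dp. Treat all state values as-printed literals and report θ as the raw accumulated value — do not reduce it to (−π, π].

x' = -5.8000 + 8.5000·cos(-0.3582)·0.1 = -5.0040
y' = -5.8000 + 8.5000·sin(-0.3582)·0.1 = -6.0980
θ' = -0.3582 + (8.5000/2.4)·tan(-0.07)·0.1 = -0.3830
v' = 8.5000 − 3.1000·0.1 = 8.1900

(-5.0040, -6.0980, -0.3830, 8.1900)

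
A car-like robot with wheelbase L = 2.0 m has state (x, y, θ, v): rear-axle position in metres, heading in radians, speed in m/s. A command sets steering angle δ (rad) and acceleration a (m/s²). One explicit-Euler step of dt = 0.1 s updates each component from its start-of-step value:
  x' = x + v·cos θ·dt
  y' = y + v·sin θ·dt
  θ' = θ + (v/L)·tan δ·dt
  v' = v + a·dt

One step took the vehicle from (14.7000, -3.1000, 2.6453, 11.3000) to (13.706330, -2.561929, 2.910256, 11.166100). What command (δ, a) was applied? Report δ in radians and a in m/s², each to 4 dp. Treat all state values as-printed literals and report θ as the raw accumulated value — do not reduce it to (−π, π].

δ = 0.4385, a = -1.3390

a = (v'−v)/dt = (-0.133900)/0.1 = -1.3390
Δθ = θ'−θ = 0.264956;  (v·dt/L) = 11.3000·0.1/2.0 = 0.565000
tan δ = Δθ·L/(v·dt) = 0.468949  →  δ = 0.4385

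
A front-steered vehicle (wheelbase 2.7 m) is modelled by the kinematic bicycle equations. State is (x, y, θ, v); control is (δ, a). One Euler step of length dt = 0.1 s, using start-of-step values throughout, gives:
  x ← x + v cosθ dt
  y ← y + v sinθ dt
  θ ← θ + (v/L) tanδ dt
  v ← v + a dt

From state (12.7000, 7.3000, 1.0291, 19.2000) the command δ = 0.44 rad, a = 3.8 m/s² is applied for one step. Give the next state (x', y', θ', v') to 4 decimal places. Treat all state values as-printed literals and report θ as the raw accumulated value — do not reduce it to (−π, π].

x' = 12.7000 + 19.2000·cos(1.0291)·0.1 = 13.6899
y' = 7.3000 + 19.2000·sin(1.0291)·0.1 = 8.9451
θ' = 1.0291 + (19.2000/2.7)·tan(0.44)·0.1 = 1.3639
v' = 19.2000 + 3.8000·0.1 = 19.5800

(13.6899, 8.9451, 1.3639, 19.5800)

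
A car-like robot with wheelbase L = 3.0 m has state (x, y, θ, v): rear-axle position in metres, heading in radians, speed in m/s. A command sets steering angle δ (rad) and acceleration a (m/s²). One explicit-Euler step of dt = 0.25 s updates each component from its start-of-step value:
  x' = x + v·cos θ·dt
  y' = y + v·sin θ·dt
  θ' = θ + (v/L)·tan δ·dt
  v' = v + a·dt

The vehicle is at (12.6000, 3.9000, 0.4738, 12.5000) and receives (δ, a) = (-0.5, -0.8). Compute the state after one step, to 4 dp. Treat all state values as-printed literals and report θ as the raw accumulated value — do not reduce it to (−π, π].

x' = 12.6000 + 12.5000·cos(0.4738)·0.25 = 15.3808
y' = 3.9000 + 12.5000·sin(0.4738)·0.25 = 5.3258
θ' = 0.4738 + (12.5000/3.0)·tan(-0.5)·0.25 = -0.0953
v' = 12.5000 − 0.8000·0.25 = 12.3000

(15.3808, 5.3258, -0.0953, 12.3000)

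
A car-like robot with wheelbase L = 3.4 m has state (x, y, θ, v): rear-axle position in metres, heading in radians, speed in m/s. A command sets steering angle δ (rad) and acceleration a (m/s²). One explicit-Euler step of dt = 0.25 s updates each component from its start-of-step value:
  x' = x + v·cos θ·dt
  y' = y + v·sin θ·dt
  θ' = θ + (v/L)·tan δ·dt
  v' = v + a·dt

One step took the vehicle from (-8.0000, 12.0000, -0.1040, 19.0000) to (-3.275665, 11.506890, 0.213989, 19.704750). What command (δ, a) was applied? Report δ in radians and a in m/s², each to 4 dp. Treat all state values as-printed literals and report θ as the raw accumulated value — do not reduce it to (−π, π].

δ = 0.2238, a = 2.8190

a = (v'−v)/dt = (0.704750)/0.25 = 2.8190
Δθ = θ'−θ = 0.317989;  (v·dt/L) = 19.0000·0.25/3.4 = 1.397059
tan δ = Δθ·L/(v·dt) = 0.227613  →  δ = 0.2238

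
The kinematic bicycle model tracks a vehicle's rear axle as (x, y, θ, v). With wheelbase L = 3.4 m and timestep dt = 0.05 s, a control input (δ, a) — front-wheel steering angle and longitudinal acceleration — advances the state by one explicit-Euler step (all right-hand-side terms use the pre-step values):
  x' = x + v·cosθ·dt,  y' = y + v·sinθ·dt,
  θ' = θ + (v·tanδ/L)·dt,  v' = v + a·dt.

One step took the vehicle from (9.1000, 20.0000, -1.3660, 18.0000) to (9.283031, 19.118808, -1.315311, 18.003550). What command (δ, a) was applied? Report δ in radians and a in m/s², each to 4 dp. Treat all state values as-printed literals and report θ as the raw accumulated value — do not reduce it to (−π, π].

a = (v'−v)/dt = (0.003550)/0.05 = 0.0710
Δθ = θ'−θ = 0.050689;  (v·dt/L) = 18.0000·0.05/3.4 = 0.264706
tan δ = Δθ·L/(v·dt) = 0.191492  →  δ = 0.1892

δ = 0.1892, a = 0.0710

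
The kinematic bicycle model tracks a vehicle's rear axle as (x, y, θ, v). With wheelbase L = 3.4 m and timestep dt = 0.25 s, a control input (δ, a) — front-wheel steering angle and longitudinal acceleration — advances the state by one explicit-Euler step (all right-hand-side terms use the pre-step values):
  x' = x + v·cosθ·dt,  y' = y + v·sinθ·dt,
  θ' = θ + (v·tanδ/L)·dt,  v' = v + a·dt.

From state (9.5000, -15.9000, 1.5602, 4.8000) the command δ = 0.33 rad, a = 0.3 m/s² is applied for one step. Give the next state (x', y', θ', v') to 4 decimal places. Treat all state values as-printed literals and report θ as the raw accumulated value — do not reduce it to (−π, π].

(9.5127, -14.7001, 1.6811, 4.8750)

x' = 9.5000 + 4.8000·cos(1.5602)·0.25 = 9.5127
y' = -15.9000 + 4.8000·sin(1.5602)·0.25 = -14.7001
θ' = 1.5602 + (4.8000/3.4)·tan(0.33)·0.25 = 1.6811
v' = 4.8000 + 0.3000·0.25 = 4.8750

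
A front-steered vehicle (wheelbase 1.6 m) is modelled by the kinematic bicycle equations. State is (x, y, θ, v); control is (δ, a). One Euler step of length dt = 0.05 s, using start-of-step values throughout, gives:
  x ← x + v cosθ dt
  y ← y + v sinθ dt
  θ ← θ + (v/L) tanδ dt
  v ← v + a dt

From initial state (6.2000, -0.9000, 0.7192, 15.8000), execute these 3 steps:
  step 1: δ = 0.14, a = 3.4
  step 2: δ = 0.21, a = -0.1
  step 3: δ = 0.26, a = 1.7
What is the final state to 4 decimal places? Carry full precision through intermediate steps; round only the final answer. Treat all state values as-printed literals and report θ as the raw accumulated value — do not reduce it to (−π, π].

after step 1 (δ=0.14, a=3.4): (6.794343, -0.379561, 0.788780, 15.970000)
after step 2 (δ=0.21, a=-0.1): (7.357055, 0.186970, 0.895152, 15.965000)
after step 3 (δ=0.26, a=1.7): (7.856281, 0.809847, 1.027871, 16.050000)

(7.8563, 0.8098, 1.0279, 16.0500)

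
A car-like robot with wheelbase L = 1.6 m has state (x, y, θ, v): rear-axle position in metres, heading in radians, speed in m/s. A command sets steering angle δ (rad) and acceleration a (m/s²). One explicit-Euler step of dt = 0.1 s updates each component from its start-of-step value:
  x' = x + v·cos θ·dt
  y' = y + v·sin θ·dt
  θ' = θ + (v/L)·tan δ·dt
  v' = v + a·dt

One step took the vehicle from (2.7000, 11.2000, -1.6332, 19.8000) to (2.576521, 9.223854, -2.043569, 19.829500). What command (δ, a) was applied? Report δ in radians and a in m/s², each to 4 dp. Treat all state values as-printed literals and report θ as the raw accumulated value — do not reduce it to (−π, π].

δ = -0.3202, a = 0.2950

a = (v'−v)/dt = (0.029500)/0.1 = 0.2950
Δθ = θ'−θ = -0.410369;  (v·dt/L) = 19.8000·0.1/1.6 = 1.237500
tan δ = Δθ·L/(v·dt) = -0.331611  →  δ = -0.3202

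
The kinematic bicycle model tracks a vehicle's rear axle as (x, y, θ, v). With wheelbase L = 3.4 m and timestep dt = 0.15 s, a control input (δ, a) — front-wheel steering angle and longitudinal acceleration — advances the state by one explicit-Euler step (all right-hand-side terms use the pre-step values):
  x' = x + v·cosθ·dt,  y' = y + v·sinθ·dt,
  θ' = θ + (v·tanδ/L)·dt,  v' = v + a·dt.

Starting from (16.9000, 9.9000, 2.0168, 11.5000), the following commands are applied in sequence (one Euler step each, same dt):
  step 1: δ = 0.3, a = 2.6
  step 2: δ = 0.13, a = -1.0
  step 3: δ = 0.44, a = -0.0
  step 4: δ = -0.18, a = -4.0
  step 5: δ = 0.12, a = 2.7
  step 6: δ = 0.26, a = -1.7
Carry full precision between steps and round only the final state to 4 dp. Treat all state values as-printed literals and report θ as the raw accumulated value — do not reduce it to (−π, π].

after step 1 (δ=0.3, a=2.6): (16.155898, 11.456257, 2.173743, 11.890000)
after step 2 (δ=0.13, a=-1.0): (15.144525, 12.925270, 2.242322, 11.740000)
after step 3 (δ=0.44, a=-0.0): (14.048864, 14.303910, 2.486159, 11.740000)
after step 4 (δ=-0.18, a=-4.0): (12.652773, 15.377245, 2.391909, 11.140000)
after step 5 (δ=0.12, a=2.7): (11.429760, 16.515877, 2.451170, 11.545000)
after step 6 (δ=0.26, a=-1.7): (10.094620, 17.618764, 2.586665, 11.290000)

(10.0946, 17.6188, 2.5867, 11.2900)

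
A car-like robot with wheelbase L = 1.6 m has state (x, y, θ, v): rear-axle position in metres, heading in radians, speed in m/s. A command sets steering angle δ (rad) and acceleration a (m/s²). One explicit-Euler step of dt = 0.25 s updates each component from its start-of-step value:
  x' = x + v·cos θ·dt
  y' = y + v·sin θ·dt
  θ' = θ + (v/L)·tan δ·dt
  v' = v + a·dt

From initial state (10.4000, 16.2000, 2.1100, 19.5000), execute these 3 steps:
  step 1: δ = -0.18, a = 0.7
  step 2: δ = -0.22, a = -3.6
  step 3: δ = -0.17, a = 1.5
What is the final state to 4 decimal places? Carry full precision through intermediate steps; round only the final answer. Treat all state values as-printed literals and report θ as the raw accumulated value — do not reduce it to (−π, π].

after step 1 (δ=-0.18, a=0.7): (7.896918, 20.383324, 1.555562, 19.675000)
after step 2 (δ=-0.22, a=-3.6): (7.971850, 25.301504, 0.868107, 18.775000)
after step 3 (δ=-0.17, a=1.5): (11.005292, 28.883335, 0.364535, 19.150000)

(11.0053, 28.8833, 0.3645, 19.1500)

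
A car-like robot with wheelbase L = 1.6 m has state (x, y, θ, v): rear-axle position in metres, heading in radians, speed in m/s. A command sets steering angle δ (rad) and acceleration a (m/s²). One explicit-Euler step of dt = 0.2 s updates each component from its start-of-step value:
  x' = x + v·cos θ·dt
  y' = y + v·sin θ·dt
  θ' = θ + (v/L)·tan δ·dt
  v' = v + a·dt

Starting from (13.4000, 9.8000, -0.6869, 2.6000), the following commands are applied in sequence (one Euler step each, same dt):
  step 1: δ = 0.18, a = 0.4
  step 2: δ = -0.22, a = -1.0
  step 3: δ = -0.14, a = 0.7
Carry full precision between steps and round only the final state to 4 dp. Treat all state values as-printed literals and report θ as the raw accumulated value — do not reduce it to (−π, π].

(14.6144, 8.8349, -0.7464, 2.6200)

after step 1 (δ=0.18, a=0.4): (13.802072, 9.470246, -0.627760, 2.680000)
after step 2 (δ=-0.22, a=-1.0): (14.235881, 9.155435, -0.702672, 2.480000)
after step 3 (δ=-0.14, a=0.7): (14.614388, 8.834890, -0.746358, 2.620000)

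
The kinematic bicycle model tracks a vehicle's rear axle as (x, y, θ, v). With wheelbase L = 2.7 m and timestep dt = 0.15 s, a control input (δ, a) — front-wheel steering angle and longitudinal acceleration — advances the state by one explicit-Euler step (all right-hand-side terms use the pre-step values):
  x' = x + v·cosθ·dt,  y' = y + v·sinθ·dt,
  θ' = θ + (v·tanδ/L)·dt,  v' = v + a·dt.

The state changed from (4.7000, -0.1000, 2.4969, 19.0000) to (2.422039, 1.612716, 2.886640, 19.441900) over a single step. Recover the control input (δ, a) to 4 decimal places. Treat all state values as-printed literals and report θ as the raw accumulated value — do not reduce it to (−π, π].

δ = 0.3537, a = 2.9460

a = (v'−v)/dt = (0.441900)/0.15 = 2.9460
Δθ = θ'−θ = 0.389740;  (v·dt/L) = 19.0000·0.15/2.7 = 1.055556
tan δ = Δθ·L/(v·dt) = 0.369227  →  δ = 0.3537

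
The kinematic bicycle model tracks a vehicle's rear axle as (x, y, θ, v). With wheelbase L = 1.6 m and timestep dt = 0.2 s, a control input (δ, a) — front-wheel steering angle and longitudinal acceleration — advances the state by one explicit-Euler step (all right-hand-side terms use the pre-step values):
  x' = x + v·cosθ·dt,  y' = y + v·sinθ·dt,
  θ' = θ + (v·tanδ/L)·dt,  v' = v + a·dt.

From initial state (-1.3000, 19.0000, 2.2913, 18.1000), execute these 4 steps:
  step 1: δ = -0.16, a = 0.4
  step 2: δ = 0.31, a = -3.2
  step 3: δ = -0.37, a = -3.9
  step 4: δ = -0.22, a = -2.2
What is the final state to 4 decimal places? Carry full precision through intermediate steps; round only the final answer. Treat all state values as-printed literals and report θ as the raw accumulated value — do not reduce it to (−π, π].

(-8.8266, 30.0337, 1.3353, 16.3200)

after step 1 (δ=-0.16, a=0.4): (-3.688343, 21.720334, 1.926179, 18.180000)
after step 2 (δ=0.31, a=-3.2): (-4.953486, 25.129133, 2.654123, 17.540000)
after step 3 (δ=-0.37, a=-3.9): (-8.052878, 26.772251, 1.803733, 16.760000)
after step 4 (δ=-0.22, a=-2.2): (-8.826640, 30.033722, 1.335251, 16.320000)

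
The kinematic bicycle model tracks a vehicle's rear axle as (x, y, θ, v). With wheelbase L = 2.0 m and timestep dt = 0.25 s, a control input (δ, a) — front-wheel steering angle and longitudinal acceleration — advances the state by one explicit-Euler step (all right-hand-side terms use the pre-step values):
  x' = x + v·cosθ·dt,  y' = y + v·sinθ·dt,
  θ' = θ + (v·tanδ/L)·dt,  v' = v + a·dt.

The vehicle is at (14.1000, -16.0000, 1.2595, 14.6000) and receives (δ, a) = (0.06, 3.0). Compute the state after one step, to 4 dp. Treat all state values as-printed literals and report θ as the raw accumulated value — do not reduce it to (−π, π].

(15.2180, -12.5254, 1.3691, 15.3500)

x' = 14.1000 + 14.6000·cos(1.2595)·0.25 = 15.2180
y' = -16.0000 + 14.6000·sin(1.2595)·0.25 = -12.5254
θ' = 1.2595 + (14.6000/2.0)·tan(0.06)·0.25 = 1.3691
v' = 14.6000 + 3.0000·0.25 = 15.3500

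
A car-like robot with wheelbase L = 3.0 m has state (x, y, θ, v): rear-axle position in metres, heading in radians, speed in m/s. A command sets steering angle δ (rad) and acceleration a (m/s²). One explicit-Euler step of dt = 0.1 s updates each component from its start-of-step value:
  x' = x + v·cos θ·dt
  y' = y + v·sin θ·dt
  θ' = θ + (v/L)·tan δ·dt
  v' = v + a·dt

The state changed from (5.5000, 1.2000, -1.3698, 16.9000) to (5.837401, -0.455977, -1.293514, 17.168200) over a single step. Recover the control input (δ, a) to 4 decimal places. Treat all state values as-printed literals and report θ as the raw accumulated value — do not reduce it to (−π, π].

δ = 0.1346, a = 2.6820

a = (v'−v)/dt = (0.268200)/0.1 = 2.6820
Δθ = θ'−θ = 0.076286;  (v·dt/L) = 16.9000·0.1/3.0 = 0.563333
tan δ = Δθ·L/(v·dt) = 0.135419  →  δ = 0.1346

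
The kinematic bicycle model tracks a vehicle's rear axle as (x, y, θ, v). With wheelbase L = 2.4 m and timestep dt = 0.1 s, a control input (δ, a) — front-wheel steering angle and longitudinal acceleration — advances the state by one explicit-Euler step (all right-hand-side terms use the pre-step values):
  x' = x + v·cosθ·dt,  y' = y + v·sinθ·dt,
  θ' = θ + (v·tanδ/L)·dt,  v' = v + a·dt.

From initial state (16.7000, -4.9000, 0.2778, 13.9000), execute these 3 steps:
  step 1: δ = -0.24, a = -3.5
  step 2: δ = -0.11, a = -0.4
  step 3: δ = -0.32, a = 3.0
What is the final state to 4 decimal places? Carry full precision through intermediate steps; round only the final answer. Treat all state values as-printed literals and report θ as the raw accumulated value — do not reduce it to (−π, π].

(20.7265, -4.2355, -0.1128, 13.8100)

after step 1 (δ=-0.24, a=-3.5): (18.036709, -4.518805, 0.136068, 13.550000)
after step 2 (δ=-0.11, a=-0.4): (19.379185, -4.335001, 0.073712, 13.510000)
after step 3 (δ=-0.32, a=3.0): (20.726516, -4.235506, -0.112832, 13.810000)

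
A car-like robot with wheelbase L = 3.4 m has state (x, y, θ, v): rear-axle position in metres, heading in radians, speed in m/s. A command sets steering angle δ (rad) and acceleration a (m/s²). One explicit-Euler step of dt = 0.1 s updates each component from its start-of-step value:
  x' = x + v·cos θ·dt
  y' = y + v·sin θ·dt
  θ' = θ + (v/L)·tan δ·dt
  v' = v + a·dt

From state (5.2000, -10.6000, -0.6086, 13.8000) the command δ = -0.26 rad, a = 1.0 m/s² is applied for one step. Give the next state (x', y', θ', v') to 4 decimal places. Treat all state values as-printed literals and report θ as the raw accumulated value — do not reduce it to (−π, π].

(6.3322, -11.3890, -0.7166, 13.9000)

x' = 5.2000 + 13.8000·cos(-0.6086)·0.1 = 6.3322
y' = -10.6000 + 13.8000·sin(-0.6086)·0.1 = -11.3890
θ' = -0.6086 + (13.8000/3.4)·tan(-0.26)·0.1 = -0.7166
v' = 13.8000 + 1.0000·0.1 = 13.9000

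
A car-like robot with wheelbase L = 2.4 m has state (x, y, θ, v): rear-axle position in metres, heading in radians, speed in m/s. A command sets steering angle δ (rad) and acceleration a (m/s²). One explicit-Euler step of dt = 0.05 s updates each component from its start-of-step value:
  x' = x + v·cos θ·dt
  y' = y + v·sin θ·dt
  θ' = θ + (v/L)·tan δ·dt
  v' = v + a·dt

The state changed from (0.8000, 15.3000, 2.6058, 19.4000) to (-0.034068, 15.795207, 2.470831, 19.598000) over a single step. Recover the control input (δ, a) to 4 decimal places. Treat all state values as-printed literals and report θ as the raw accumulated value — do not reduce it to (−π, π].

a = (v'−v)/dt = (0.198000)/0.05 = 3.9600
Δθ = θ'−θ = -0.134969;  (v·dt/L) = 19.4000·0.05/2.4 = 0.404167
tan δ = Δθ·L/(v·dt) = -0.333944  →  δ = -0.3223

δ = -0.3223, a = 3.9600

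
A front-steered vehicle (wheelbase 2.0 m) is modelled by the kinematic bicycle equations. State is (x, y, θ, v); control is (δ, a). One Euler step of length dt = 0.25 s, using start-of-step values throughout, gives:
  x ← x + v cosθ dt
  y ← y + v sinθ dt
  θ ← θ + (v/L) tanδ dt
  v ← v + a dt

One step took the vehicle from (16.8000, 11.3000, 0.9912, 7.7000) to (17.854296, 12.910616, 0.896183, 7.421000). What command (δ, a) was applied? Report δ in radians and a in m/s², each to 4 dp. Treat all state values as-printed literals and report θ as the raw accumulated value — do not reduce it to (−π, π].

δ = -0.0984, a = -1.1160

a = (v'−v)/dt = (-0.279000)/0.25 = -1.1160
Δθ = θ'−θ = -0.095017;  (v·dt/L) = 7.7000·0.25/2.0 = 0.962500
tan δ = Δθ·L/(v·dt) = -0.098719  →  δ = -0.0984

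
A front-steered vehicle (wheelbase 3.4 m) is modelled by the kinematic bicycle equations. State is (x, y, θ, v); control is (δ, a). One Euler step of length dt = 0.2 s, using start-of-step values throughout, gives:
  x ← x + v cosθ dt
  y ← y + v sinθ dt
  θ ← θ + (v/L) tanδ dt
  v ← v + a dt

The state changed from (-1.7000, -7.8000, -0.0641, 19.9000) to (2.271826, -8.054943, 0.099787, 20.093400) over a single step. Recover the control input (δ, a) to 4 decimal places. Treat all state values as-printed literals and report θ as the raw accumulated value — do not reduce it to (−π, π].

a = (v'−v)/dt = (0.193400)/0.2 = 0.9670
Δθ = θ'−θ = 0.163887;  (v·dt/L) = 19.9000·0.2/3.4 = 1.170588
tan δ = Δθ·L/(v·dt) = 0.140004  →  δ = 0.1391

δ = 0.1391, a = 0.9670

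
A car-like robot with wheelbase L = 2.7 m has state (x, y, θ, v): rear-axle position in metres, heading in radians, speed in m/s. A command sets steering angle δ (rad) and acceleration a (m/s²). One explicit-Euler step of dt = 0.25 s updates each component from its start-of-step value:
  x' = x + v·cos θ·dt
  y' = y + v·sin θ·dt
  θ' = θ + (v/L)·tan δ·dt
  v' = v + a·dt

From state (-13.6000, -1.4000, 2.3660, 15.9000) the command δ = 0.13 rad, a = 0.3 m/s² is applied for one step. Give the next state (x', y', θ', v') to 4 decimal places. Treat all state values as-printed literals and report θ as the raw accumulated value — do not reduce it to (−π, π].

(-16.4382, 1.3831, 2.5585, 15.9750)

x' = -13.6000 + 15.9000·cos(2.3660)·0.25 = -16.4382
y' = -1.4000 + 15.9000·sin(2.3660)·0.25 = 1.3831
θ' = 2.3660 + (15.9000/2.7)·tan(0.13)·0.25 = 2.5585
v' = 15.9000 + 0.3000·0.25 = 15.9750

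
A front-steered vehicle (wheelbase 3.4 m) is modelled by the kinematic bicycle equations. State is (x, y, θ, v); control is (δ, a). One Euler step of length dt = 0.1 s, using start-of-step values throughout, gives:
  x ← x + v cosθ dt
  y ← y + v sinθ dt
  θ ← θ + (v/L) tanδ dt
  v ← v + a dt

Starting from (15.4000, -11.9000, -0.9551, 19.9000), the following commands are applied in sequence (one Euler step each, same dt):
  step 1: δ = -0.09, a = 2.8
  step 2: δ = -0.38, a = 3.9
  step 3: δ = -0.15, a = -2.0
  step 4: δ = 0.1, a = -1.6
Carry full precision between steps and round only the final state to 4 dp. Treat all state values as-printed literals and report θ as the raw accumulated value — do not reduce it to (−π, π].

after step 1 (δ=-0.09, a=2.8): (16.549279, -13.524579, -1.007919, 20.180000)
after step 2 (δ=-0.38, a=3.9): (17.626128, -15.231249, -1.244982, 20.570000)
after step 3 (δ=-0.15, a=-2.0): (18.284532, -17.180031, -1.336419, 20.370000)
after step 4 (δ=0.1, a=-1.6): (18.757599, -19.161338, -1.276307, 20.210000)

(18.7576, -19.1613, -1.2763, 20.2100)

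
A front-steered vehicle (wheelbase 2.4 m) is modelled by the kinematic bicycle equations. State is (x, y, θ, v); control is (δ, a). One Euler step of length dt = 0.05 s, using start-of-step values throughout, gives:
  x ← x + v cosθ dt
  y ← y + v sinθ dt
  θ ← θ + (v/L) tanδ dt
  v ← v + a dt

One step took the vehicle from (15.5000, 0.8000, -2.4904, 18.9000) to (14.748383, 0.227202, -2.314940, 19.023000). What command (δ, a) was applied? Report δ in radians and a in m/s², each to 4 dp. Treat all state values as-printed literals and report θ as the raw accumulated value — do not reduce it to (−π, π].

a = (v'−v)/dt = (0.123000)/0.05 = 2.4600
Δθ = θ'−θ = 0.175460;  (v·dt/L) = 18.9000·0.05/2.4 = 0.393750
tan δ = Δθ·L/(v·dt) = 0.445613  →  δ = 0.4192

δ = 0.4192, a = 2.4600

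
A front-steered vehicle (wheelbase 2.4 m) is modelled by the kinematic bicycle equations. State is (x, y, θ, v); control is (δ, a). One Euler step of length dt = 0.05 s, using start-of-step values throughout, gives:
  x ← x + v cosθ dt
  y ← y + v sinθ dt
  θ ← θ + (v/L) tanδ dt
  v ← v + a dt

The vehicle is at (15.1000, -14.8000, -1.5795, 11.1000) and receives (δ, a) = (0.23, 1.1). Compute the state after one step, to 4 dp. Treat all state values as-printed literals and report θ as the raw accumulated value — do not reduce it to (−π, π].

(15.0952, -15.3550, -1.5254, 11.1550)

x' = 15.1000 + 11.1000·cos(-1.5795)·0.05 = 15.0952
y' = -14.8000 + 11.1000·sin(-1.5795)·0.05 = -15.3550
θ' = -1.5795 + (11.1000/2.4)·tan(0.23)·0.05 = -1.5254
v' = 11.1000 + 1.1000·0.05 = 11.1550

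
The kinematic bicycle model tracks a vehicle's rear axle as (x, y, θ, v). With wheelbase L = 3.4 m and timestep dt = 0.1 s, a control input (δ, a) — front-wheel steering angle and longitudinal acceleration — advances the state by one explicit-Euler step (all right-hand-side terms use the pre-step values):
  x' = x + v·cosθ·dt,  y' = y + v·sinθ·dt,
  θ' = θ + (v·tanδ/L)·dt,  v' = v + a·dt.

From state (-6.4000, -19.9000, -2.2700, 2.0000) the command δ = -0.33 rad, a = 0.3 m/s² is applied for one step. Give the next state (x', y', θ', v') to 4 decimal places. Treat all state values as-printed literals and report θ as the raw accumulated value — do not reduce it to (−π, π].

x' = -6.4000 + 2.0000·cos(-2.2700)·0.1 = -6.5287
y' = -19.9000 + 2.0000·sin(-2.2700)·0.1 = -20.0531
θ' = -2.2700 + (2.0000/3.4)·tan(-0.33)·0.1 = -2.2901
v' = 2.0000 + 0.3000·0.1 = 2.0300

(-6.5287, -20.0531, -2.2901, 2.0300)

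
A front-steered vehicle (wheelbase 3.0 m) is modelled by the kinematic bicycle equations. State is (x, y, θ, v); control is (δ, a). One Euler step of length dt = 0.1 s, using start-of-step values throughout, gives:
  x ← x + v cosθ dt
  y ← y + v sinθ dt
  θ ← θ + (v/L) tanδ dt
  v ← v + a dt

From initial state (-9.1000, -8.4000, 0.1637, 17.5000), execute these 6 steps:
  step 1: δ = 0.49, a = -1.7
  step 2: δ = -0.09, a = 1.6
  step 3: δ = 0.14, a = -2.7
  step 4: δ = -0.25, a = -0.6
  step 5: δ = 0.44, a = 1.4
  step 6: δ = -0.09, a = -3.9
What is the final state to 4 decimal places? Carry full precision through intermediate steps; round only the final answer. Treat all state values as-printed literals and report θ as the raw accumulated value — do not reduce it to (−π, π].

after step 1 (δ=0.49, a=-1.7): (-7.373396, -8.114803, 0.474843, 17.330000)
after step 2 (δ=-0.09, a=1.6): (-5.832127, -7.322477, 0.422712, 17.490000)
after step 3 (δ=0.14, a=-2.7): (-4.237075, -6.604975, 0.504870, 17.220000)
after step 4 (δ=-0.25, a=-0.6): (-2.729916, -5.772055, 0.358303, 17.160000)
after step 5 (δ=0.44, a=1.4): (-1.122893, -5.170278, 0.627590, 17.300000)
after step 6 (δ=-0.09, a=-3.9): (0.277446, -4.154430, 0.575549, 16.910000)

(0.2774, -4.1544, 0.5755, 16.9100)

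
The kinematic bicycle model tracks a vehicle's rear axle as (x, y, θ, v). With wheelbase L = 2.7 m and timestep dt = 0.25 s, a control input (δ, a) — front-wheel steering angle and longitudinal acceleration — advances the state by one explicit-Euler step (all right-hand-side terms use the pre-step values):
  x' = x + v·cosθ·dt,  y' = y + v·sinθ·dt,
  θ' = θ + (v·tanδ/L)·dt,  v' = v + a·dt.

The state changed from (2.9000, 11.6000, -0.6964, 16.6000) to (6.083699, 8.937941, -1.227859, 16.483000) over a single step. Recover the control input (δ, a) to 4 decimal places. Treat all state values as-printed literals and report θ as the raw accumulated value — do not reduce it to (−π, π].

δ = -0.3329, a = -0.4680

a = (v'−v)/dt = (-0.117000)/0.25 = -0.4680
Δθ = θ'−θ = -0.531459;  (v·dt/L) = 16.6000·0.25/2.7 = 1.537037
tan δ = Δθ·L/(v·dt) = -0.345769  →  δ = -0.3329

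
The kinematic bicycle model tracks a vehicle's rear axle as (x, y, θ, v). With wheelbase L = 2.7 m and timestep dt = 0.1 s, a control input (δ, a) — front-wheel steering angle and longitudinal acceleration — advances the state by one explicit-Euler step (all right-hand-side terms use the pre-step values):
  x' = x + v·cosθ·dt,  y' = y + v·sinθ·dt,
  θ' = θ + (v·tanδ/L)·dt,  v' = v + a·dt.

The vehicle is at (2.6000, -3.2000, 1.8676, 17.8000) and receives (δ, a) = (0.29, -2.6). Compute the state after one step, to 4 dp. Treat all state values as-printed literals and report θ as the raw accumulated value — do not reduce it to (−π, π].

(2.0794, -1.4978, 2.0643, 17.5400)

x' = 2.6000 + 17.8000·cos(1.8676)·0.1 = 2.0794
y' = -3.2000 + 17.8000·sin(1.8676)·0.1 = -1.4978
θ' = 1.8676 + (17.8000/2.7)·tan(0.29)·0.1 = 2.0643
v' = 17.8000 − 2.6000·0.1 = 17.5400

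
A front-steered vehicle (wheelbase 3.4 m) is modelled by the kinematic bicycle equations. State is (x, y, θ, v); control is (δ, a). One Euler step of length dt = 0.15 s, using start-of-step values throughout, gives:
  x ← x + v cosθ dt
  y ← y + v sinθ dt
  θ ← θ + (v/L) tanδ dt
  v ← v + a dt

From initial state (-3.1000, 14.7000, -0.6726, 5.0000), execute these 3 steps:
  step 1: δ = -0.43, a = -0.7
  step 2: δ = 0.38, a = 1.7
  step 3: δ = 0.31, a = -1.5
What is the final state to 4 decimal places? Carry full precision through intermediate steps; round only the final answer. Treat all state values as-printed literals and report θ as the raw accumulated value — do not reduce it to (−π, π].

after step 1 (δ=-0.43, a=-0.7): (-2.513347, 14.232734, -0.773766, 4.895000)
after step 2 (δ=0.38, a=1.7): (-1.988150, 13.719615, -0.687511, 5.150000)
after step 3 (δ=0.31, a=-1.5): (-1.391140, 13.229374, -0.614731, 4.925000)

(-1.3911, 13.2294, -0.6147, 4.9250)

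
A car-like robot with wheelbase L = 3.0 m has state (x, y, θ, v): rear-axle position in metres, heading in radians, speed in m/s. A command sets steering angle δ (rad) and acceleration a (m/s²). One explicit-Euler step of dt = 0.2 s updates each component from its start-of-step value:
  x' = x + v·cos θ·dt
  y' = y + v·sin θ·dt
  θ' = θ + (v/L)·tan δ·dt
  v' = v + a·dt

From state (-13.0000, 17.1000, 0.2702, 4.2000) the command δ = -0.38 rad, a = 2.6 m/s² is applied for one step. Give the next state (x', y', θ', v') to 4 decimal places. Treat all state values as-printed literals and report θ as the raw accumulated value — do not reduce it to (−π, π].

x' = -13.0000 + 4.2000·cos(0.2702)·0.2 = -12.1905
y' = 17.1000 + 4.2000·sin(0.2702)·0.2 = 17.3242
θ' = 0.2702 + (4.2000/3.0)·tan(-0.38)·0.2 = 0.1584
v' = 4.2000 + 2.6000·0.2 = 4.7200

(-12.1905, 17.3242, 0.1584, 4.7200)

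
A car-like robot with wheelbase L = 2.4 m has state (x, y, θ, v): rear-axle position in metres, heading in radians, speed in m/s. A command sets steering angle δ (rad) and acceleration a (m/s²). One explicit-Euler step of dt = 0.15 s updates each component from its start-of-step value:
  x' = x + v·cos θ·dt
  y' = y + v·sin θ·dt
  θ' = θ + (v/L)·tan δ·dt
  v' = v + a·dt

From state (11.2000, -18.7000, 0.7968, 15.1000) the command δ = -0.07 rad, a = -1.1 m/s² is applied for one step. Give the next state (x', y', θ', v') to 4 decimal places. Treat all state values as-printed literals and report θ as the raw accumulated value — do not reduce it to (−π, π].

x' = 11.2000 + 15.1000·cos(0.7968)·0.15 = 12.7832
y' = -18.7000 + 15.1000·sin(0.7968)·0.15 = -17.0802
θ' = 0.7968 + (15.1000/2.4)·tan(-0.07)·0.15 = 0.7306
v' = 15.1000 − 1.1000·0.15 = 14.9350

(12.7832, -17.0802, 0.7306, 14.9350)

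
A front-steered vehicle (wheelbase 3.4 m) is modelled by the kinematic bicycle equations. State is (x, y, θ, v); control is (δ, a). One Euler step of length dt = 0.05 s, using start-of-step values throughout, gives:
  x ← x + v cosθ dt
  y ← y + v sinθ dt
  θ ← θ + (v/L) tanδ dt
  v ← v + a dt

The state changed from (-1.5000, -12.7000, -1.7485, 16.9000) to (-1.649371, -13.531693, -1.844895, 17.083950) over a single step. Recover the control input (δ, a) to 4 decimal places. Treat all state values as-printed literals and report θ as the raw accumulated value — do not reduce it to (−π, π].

a = (v'−v)/dt = (0.183950)/0.05 = 3.6790
Δθ = θ'−θ = -0.096395;  (v·dt/L) = 16.9000·0.05/3.4 = 0.248529
tan δ = Δθ·L/(v·dt) = -0.387862  →  δ = -0.3700

δ = -0.3700, a = 3.6790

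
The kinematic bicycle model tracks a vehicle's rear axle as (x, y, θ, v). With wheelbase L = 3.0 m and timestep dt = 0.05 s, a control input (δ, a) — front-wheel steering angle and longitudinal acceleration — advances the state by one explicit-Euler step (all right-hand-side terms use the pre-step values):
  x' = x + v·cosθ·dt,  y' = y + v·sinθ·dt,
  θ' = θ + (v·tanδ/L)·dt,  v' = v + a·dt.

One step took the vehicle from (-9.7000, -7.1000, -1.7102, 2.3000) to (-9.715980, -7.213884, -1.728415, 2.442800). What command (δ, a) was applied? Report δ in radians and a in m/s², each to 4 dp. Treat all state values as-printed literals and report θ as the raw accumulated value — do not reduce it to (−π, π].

a = (v'−v)/dt = (0.142800)/0.05 = 2.8560
Δθ = θ'−θ = -0.018215;  (v·dt/L) = 2.3000·0.05/3.0 = 0.038333
tan δ = Δθ·L/(v·dt) = -0.475174  →  δ = -0.4436

δ = -0.4436, a = 2.8560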